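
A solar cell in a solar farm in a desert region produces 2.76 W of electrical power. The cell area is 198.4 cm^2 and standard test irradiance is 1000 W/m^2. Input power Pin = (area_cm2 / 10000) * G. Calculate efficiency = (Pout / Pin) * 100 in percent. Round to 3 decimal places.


First compute the input power:
  Pin = area_cm2 / 10000 * G = 198.4 / 10000 * 1000 = 19.84 W
Then compute efficiency:
  Efficiency = (Pout / Pin) * 100 = (2.76 / 19.84) * 100
  Efficiency = 13.911%

13.911


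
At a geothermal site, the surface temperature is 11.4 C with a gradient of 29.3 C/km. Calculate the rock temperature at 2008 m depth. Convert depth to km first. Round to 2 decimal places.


Convert depth to km: 2008 / 1000 = 2.008 km
Temperature increase = gradient * depth_km = 29.3 * 2.008 = 58.83 C
Temperature at depth = T_surface + delta_T = 11.4 + 58.83
T = 70.23 C

70.23


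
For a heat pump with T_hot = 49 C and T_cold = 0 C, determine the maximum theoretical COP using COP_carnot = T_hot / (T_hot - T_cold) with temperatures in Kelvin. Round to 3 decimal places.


Convert to Kelvin:
  T_hot = 49 + 273.15 = 322.15 K
  T_cold = 0 + 273.15 = 273.15 K
Apply Carnot COP formula:
  COP = T_hot_K / (T_hot_K - T_cold_K) = 322.15 / 49.0
  COP = 6.574

6.574


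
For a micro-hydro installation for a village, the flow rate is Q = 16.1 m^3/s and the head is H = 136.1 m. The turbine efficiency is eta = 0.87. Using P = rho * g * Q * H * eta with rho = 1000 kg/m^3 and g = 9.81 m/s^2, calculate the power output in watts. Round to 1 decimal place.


Apply the hydropower formula P = rho * g * Q * H * eta
rho * g = 1000 * 9.81 = 9810.0
P = 9810.0 * 16.1 * 136.1 * 0.87
P = 18701320.0 W

18701320.0


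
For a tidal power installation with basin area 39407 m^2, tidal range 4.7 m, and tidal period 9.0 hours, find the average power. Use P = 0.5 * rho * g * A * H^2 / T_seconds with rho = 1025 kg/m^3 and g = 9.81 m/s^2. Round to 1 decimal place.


Convert period to seconds: T = 9.0 * 3600 = 32400.0 s
H^2 = 4.7^2 = 22.09
P = 0.5 * rho * g * A * H^2 / T
P = 0.5 * 1025 * 9.81 * 39407 * 22.09 / 32400.0
P = 135078.7 W

135078.7


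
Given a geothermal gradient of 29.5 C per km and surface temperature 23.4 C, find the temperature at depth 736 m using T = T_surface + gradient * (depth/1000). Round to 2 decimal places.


Convert depth to km: 736 / 1000 = 0.736 km
Temperature increase = gradient * depth_km = 29.5 * 0.736 = 21.71 C
Temperature at depth = T_surface + delta_T = 23.4 + 21.71
T = 45.11 C

45.11


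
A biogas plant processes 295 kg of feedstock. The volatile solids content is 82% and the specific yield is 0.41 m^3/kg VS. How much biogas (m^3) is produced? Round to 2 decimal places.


Compute volatile solids:
  VS = mass * VS_fraction = 295 * 0.82 = 241.9 kg
Calculate biogas volume:
  Biogas = VS * specific_yield = 241.9 * 0.41
  Biogas = 99.18 m^3

99.18


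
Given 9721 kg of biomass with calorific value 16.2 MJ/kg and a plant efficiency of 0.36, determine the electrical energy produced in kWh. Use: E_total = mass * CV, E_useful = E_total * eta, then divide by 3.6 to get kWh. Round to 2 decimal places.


Total energy = mass * CV = 9721 * 16.2 = 157480.2 MJ
Useful energy = total * eta = 157480.2 * 0.36 = 56692.87 MJ
Convert to kWh: 56692.87 / 3.6
Useful energy = 15748.02 kWh

15748.02


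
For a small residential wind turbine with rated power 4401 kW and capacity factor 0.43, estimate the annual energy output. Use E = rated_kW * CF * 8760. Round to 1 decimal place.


Annual energy = rated_kW * capacity_factor * hours_per_year
Given: P_rated = 4401 kW, CF = 0.43, hours = 8760
E = 4401 * 0.43 * 8760
E = 16577686.8 kWh

16577686.8


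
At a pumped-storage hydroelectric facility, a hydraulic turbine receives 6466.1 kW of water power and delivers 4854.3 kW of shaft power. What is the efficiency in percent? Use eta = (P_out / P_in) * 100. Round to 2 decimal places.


Turbine efficiency = (output power / input power) * 100
eta = (4854.3 / 6466.1) * 100
eta = 75.07%

75.07


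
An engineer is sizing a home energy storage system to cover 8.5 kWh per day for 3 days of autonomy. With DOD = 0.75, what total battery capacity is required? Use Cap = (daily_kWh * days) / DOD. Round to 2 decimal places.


Total energy needed = daily * days = 8.5 * 3 = 25.5 kWh
Account for depth of discharge:
  Cap = total_energy / DOD = 25.5 / 0.75
  Cap = 34.00 kWh

34.00


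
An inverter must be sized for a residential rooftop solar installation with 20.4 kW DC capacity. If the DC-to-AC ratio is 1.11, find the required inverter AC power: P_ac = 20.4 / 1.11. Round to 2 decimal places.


The inverter AC capacity is determined by the DC/AC ratio.
Given: P_dc = 20.4 kW, DC/AC ratio = 1.11
P_ac = P_dc / ratio = 20.4 / 1.11
P_ac = 18.38 kW

18.38


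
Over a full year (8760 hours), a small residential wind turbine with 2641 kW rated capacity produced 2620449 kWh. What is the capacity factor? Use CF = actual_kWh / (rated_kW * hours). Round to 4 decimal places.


Capacity factor = actual output / maximum possible output
Maximum possible = rated * hours = 2641 * 8760 = 23135160 kWh
CF = 2620449 / 23135160
CF = 0.1133

0.1133


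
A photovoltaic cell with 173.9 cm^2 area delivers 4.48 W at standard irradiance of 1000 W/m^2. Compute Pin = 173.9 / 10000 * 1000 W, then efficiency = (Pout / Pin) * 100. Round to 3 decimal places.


First compute the input power:
  Pin = area_cm2 / 10000 * G = 173.9 / 10000 * 1000 = 17.39 W
Then compute efficiency:
  Efficiency = (Pout / Pin) * 100 = (4.48 / 17.39) * 100
  Efficiency = 25.762%

25.762


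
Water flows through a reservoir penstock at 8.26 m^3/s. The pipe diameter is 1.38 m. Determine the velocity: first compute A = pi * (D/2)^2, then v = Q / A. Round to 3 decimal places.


Compute pipe cross-sectional area:
  A = pi * (D/2)^2 = pi * (1.38/2)^2 = 1.4957 m^2
Calculate velocity:
  v = Q / A = 8.26 / 1.4957
  v = 5.522 m/s

5.522


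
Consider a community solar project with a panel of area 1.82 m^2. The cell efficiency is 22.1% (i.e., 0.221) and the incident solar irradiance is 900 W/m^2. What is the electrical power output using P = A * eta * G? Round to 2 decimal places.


Use the solar power formula P = A * eta * G.
Given: A = 1.82 m^2, eta = 0.221, G = 900 W/m^2
P = 1.82 * 0.221 * 900
P = 362.00 W

362.00


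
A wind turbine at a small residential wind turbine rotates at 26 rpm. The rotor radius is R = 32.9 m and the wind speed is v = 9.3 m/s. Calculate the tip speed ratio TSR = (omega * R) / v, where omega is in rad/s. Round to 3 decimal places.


Convert rotational speed to rad/s:
  omega = 26 * 2 * pi / 60 = 2.7227 rad/s
Compute tip speed:
  v_tip = omega * R = 2.7227 * 32.9 = 89.577 m/s
Tip speed ratio:
  TSR = v_tip / v_wind = 89.577 / 9.3 = 9.632

9.632


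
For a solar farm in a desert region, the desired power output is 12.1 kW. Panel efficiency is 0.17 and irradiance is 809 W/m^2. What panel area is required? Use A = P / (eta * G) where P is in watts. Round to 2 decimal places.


Convert target power to watts: P = 12.1 * 1000 = 12100.0 W
Compute denominator: eta * G = 0.17 * 809 = 137.53
Required area A = P / (eta * G) = 12100.0 / 137.53
A = 87.98 m^2

87.98


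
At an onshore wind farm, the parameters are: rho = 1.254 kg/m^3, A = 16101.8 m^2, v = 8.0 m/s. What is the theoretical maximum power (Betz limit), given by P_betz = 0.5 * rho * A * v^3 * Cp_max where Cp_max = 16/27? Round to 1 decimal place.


The Betz coefficient Cp_max = 16/27 = 0.5926
v^3 = 8.0^3 = 512.0
P_betz = 0.5 * rho * A * v^3 * Cp_max
P_betz = 0.5 * 1.254 * 16101.8 * 512.0 * 0.5926
P_betz = 3063149.2 W

3063149.2


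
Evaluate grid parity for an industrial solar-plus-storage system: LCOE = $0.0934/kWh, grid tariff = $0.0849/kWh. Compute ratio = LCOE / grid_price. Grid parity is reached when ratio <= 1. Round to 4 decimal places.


Compare LCOE to grid price:
  LCOE = $0.0934/kWh, Grid price = $0.0849/kWh
  Ratio = LCOE / grid_price = 0.0934 / 0.0849 = 1.1001
  Grid parity achieved (ratio <= 1)? no

1.1001


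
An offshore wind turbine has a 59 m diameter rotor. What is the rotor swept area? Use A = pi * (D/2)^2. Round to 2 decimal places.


Compute the rotor radius:
  r = D / 2 = 59 / 2 = 29.5 m
Calculate swept area:
  A = pi * r^2 = pi * 29.5^2
  A = 2733.97 m^2

2733.97


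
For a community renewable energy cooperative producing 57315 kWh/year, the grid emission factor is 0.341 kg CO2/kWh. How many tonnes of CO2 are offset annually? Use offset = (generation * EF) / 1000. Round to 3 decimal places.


CO2 offset in kg = generation * emission_factor
CO2 offset = 57315 * 0.341 = 19544.42 kg
Convert to tonnes:
  CO2 offset = 19544.42 / 1000 = 19.544 tonnes

19.544


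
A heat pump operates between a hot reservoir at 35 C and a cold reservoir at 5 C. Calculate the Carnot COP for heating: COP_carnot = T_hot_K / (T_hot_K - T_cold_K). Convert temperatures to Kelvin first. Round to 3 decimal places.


Convert to Kelvin:
  T_hot = 35 + 273.15 = 308.15 K
  T_cold = 5 + 273.15 = 278.15 K
Apply Carnot COP formula:
  COP = T_hot_K / (T_hot_K - T_cold_K) = 308.15 / 30.0
  COP = 10.272

10.272


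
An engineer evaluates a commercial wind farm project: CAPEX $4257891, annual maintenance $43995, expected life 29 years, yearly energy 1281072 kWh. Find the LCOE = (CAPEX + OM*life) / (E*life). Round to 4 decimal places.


Total cost = CAPEX + OM * lifetime = 4257891 + 43995 * 29 = 4257891 + 1275855 = 5533746
Total generation = annual * lifetime = 1281072 * 29 = 37151088 kWh
LCOE = 5533746 / 37151088
LCOE = 0.1490 $/kWh

0.1490


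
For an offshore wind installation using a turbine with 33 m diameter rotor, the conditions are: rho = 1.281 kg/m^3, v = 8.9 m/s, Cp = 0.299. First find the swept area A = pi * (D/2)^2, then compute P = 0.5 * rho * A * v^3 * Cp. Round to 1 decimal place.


Step 1 -- Compute swept area:
  A = pi * (D/2)^2 = pi * (33/2)^2 = 855.3 m^2
Step 2 -- Apply wind power equation:
  P = 0.5 * rho * A * v^3 * Cp
  v^3 = 8.9^3 = 704.969
  P = 0.5 * 1.281 * 855.3 * 704.969 * 0.299
  P = 115472.4 W

115472.4


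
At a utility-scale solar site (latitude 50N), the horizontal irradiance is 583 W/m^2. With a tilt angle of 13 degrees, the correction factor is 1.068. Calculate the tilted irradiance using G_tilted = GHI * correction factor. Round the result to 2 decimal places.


Identify the given values:
  GHI = 583 W/m^2, tilt correction factor = 1.068
Apply the formula G_tilted = GHI * factor:
  G_tilted = 583 * 1.068
  G_tilted = 622.64 W/m^2

622.64


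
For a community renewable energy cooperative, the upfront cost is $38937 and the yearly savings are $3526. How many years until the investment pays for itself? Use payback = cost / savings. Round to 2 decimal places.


Simple payback period = initial cost / annual savings
Payback = 38937 / 3526
Payback = 11.04 years

11.04


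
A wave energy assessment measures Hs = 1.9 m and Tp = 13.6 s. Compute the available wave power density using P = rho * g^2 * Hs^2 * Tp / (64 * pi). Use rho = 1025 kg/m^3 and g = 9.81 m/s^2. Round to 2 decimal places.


Apply wave power formula:
  g^2 = 9.81^2 = 96.2361
  Hs^2 = 1.9^2 = 3.61
  Numerator = rho * g^2 * Hs^2 * Tp = 1025 * 96.2361 * 3.61 * 13.6 = 4842927.75
  Denominator = 64 * pi = 201.0619
  P = 4842927.75 / 201.0619 = 24086.75 W/m

24086.75


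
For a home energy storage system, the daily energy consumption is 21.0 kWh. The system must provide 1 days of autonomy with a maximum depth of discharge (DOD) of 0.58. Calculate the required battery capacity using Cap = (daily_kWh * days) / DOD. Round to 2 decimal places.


Total energy needed = daily * days = 21.0 * 1 = 21.0 kWh
Account for depth of discharge:
  Cap = total_energy / DOD = 21.0 / 0.58
  Cap = 36.21 kWh

36.21


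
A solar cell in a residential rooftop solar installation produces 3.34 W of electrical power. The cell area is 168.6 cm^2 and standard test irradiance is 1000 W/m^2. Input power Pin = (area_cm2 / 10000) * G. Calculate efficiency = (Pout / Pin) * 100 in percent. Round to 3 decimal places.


First compute the input power:
  Pin = area_cm2 / 10000 * G = 168.6 / 10000 * 1000 = 16.86 W
Then compute efficiency:
  Efficiency = (Pout / Pin) * 100 = (3.34 / 16.86) * 100
  Efficiency = 19.810%

19.810


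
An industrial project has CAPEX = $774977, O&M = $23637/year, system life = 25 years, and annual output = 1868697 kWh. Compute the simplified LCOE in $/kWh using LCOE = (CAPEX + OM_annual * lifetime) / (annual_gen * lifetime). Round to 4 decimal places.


Total cost = CAPEX + OM * lifetime = 774977 + 23637 * 25 = 774977 + 590925 = 1365902
Total generation = annual * lifetime = 1868697 * 25 = 46717425 kWh
LCOE = 1365902 / 46717425
LCOE = 0.0292 $/kWh

0.0292


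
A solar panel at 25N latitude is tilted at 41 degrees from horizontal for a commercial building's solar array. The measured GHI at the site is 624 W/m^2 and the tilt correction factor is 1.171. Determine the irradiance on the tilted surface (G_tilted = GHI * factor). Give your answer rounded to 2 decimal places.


Identify the given values:
  GHI = 624 W/m^2, tilt correction factor = 1.171
Apply the formula G_tilted = GHI * factor:
  G_tilted = 624 * 1.171
  G_tilted = 730.70 W/m^2

730.70


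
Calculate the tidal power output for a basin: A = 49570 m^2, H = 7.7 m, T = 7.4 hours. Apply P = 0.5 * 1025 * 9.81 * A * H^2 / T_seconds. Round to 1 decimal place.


Convert period to seconds: T = 7.4 * 3600 = 26640.0 s
H^2 = 7.7^2 = 59.29
P = 0.5 * rho * g * A * H^2 / T
P = 0.5 * 1025 * 9.81 * 49570 * 59.29 / 26640.0
P = 554662.8 W

554662.8


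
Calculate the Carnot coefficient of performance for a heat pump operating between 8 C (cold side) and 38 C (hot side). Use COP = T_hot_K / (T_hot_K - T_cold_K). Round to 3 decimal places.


Convert to Kelvin:
  T_hot = 38 + 273.15 = 311.15 K
  T_cold = 8 + 273.15 = 281.15 K
Apply Carnot COP formula:
  COP = T_hot_K / (T_hot_K - T_cold_K) = 311.15 / 30.0
  COP = 10.372

10.372


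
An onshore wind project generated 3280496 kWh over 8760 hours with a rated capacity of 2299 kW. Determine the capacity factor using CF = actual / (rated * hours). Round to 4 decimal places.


Capacity factor = actual output / maximum possible output
Maximum possible = rated * hours = 2299 * 8760 = 20139240 kWh
CF = 3280496 / 20139240
CF = 0.1629

0.1629


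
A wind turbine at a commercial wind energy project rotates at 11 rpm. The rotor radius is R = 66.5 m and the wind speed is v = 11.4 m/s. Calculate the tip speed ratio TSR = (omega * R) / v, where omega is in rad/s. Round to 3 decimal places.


Convert rotational speed to rad/s:
  omega = 11 * 2 * pi / 60 = 1.1519 rad/s
Compute tip speed:
  v_tip = omega * R = 1.1519 * 66.5 = 76.603 m/s
Tip speed ratio:
  TSR = v_tip / v_wind = 76.603 / 11.4 = 6.720

6.720


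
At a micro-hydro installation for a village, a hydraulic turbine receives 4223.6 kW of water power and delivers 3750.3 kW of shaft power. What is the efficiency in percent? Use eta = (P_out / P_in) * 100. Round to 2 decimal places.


Turbine efficiency = (output power / input power) * 100
eta = (3750.3 / 4223.6) * 100
eta = 88.79%

88.79


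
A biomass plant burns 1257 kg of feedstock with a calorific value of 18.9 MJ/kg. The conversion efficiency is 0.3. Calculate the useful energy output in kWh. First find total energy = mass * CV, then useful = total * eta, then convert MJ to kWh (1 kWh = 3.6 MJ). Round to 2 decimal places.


Total energy = mass * CV = 1257 * 18.9 = 23757.3 MJ
Useful energy = total * eta = 23757.3 * 0.3 = 7127.19 MJ
Convert to kWh: 7127.19 / 3.6
Useful energy = 1979.78 kWh

1979.78


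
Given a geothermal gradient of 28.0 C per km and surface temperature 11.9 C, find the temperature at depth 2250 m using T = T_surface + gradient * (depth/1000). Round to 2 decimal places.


Convert depth to km: 2250 / 1000 = 2.25 km
Temperature increase = gradient * depth_km = 28.0 * 2.25 = 63.0 C
Temperature at depth = T_surface + delta_T = 11.9 + 63.0
T = 74.90 C

74.90


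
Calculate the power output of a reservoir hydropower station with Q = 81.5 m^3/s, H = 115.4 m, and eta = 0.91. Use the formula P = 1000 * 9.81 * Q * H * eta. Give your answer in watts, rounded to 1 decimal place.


Apply the hydropower formula P = rho * g * Q * H * eta
rho * g = 1000 * 9.81 = 9810.0
P = 9810.0 * 81.5 * 115.4 * 0.91
P = 83960268.2 W

83960268.2


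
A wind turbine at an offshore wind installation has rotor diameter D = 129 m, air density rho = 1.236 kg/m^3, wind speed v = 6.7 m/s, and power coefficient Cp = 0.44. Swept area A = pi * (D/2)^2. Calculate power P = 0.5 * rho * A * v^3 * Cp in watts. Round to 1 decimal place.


Step 1 -- Compute swept area:
  A = pi * (D/2)^2 = pi * (129/2)^2 = 13069.81 m^2
Step 2 -- Apply wind power equation:
  P = 0.5 * rho * A * v^3 * Cp
  v^3 = 6.7^3 = 300.763
  P = 0.5 * 1.236 * 13069.81 * 300.763 * 0.44
  P = 1068894.5 W

1068894.5


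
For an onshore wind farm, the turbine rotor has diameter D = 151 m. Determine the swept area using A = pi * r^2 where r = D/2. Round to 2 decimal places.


Compute the rotor radius:
  r = D / 2 = 151 / 2 = 75.5 m
Calculate swept area:
  A = pi * r^2 = pi * 75.5^2
  A = 17907.86 m^2

17907.86


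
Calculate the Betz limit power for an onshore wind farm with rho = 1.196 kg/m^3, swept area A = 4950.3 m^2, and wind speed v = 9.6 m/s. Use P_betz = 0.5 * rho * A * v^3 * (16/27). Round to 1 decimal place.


The Betz coefficient Cp_max = 16/27 = 0.5926
v^3 = 9.6^3 = 884.736
P_betz = 0.5 * rho * A * v^3 * Cp_max
P_betz = 0.5 * 1.196 * 4950.3 * 884.736 * 0.5926
P_betz = 1552039.0 W

1552039.0


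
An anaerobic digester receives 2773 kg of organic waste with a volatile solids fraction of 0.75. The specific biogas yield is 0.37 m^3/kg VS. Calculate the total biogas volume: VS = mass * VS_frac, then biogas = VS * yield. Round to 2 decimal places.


Compute volatile solids:
  VS = mass * VS_fraction = 2773 * 0.75 = 2079.75 kg
Calculate biogas volume:
  Biogas = VS * specific_yield = 2079.75 * 0.37
  Biogas = 769.51 m^3

769.51


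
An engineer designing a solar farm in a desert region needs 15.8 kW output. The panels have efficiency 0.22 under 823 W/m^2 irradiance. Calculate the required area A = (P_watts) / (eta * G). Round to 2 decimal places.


Convert target power to watts: P = 15.8 * 1000 = 15800.0 W
Compute denominator: eta * G = 0.22 * 823 = 181.06
Required area A = P / (eta * G) = 15800.0 / 181.06
A = 87.26 m^2

87.26


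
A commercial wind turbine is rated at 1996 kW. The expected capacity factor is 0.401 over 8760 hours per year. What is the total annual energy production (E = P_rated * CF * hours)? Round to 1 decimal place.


Annual energy = rated_kW * capacity_factor * hours_per_year
Given: P_rated = 1996 kW, CF = 0.401, hours = 8760
E = 1996 * 0.401 * 8760
E = 7011469.0 kWh

7011469.0


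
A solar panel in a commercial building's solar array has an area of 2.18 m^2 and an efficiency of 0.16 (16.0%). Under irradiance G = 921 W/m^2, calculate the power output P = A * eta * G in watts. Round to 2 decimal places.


Use the solar power formula P = A * eta * G.
Given: A = 2.18 m^2, eta = 0.16, G = 921 W/m^2
P = 2.18 * 0.16 * 921
P = 321.24 W

321.24


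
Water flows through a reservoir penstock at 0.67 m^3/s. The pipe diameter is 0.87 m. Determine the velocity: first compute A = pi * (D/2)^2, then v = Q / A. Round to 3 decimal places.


Compute pipe cross-sectional area:
  A = pi * (D/2)^2 = pi * (0.87/2)^2 = 0.5945 m^2
Calculate velocity:
  v = Q / A = 0.67 / 0.5945
  v = 1.127 m/s

1.127


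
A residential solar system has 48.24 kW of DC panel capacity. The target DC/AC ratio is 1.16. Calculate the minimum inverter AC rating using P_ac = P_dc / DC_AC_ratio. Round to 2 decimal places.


The inverter AC capacity is determined by the DC/AC ratio.
Given: P_dc = 48.24 kW, DC/AC ratio = 1.16
P_ac = P_dc / ratio = 48.24 / 1.16
P_ac = 41.59 kW

41.59


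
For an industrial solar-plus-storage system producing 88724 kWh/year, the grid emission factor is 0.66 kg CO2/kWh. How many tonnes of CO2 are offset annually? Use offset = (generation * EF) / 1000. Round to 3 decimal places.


CO2 offset in kg = generation * emission_factor
CO2 offset = 88724 * 0.66 = 58557.84 kg
Convert to tonnes:
  CO2 offset = 58557.84 / 1000 = 58.558 tonnes

58.558


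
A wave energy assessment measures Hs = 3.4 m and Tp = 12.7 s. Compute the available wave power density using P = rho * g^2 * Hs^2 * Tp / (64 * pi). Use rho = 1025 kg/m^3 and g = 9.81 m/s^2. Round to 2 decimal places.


Apply wave power formula:
  g^2 = 9.81^2 = 96.2361
  Hs^2 = 3.4^2 = 11.56
  Numerator = rho * g^2 * Hs^2 * Tp = 1025 * 96.2361 * 11.56 * 12.7 = 14481829.67
  Denominator = 64 * pi = 201.0619
  P = 14481829.67 / 201.0619 = 72026.71 W/m

72026.71


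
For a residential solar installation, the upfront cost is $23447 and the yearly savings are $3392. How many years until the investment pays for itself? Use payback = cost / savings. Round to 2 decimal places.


Simple payback period = initial cost / annual savings
Payback = 23447 / 3392
Payback = 6.91 years

6.91


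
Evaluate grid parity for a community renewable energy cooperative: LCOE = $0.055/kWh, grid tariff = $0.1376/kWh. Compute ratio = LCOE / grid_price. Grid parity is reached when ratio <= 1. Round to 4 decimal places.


Compare LCOE to grid price:
  LCOE = $0.055/kWh, Grid price = $0.1376/kWh
  Ratio = LCOE / grid_price = 0.055 / 0.1376 = 0.3997
  Grid parity achieved (ratio <= 1)? yes

0.3997


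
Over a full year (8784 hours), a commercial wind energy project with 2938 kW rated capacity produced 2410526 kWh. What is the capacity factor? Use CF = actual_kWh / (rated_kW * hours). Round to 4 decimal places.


Capacity factor = actual output / maximum possible output
Maximum possible = rated * hours = 2938 * 8784 = 25807392 kWh
CF = 2410526 / 25807392
CF = 0.0934

0.0934


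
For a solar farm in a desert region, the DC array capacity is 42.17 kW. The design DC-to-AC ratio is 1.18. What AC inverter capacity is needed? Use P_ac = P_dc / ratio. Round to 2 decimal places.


The inverter AC capacity is determined by the DC/AC ratio.
Given: P_dc = 42.17 kW, DC/AC ratio = 1.18
P_ac = P_dc / ratio = 42.17 / 1.18
P_ac = 35.74 kW

35.74


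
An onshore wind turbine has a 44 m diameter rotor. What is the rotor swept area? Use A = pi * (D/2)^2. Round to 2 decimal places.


Compute the rotor radius:
  r = D / 2 = 44 / 2 = 22.0 m
Calculate swept area:
  A = pi * r^2 = pi * 22.0^2
  A = 1520.53 m^2

1520.53


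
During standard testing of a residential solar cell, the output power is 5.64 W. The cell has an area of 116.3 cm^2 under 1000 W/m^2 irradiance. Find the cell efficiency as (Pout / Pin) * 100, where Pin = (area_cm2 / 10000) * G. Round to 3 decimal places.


First compute the input power:
  Pin = area_cm2 / 10000 * G = 116.3 / 10000 * 1000 = 11.63 W
Then compute efficiency:
  Efficiency = (Pout / Pin) * 100 = (5.64 / 11.63) * 100
  Efficiency = 48.495%

48.495


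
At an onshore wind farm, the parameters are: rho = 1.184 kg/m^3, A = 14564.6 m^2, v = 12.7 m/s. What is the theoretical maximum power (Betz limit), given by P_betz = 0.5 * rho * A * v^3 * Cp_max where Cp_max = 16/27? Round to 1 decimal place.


The Betz coefficient Cp_max = 16/27 = 0.5926
v^3 = 12.7^3 = 2048.383
P_betz = 0.5 * rho * A * v^3 * Cp_max
P_betz = 0.5 * 1.184 * 14564.6 * 2048.383 * 0.5926
P_betz = 10466166.8 W

10466166.8


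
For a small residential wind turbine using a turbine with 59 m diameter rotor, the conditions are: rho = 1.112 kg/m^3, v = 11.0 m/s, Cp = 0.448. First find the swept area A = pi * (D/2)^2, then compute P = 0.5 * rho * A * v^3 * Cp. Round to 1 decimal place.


Step 1 -- Compute swept area:
  A = pi * (D/2)^2 = pi * (59/2)^2 = 2733.97 m^2
Step 2 -- Apply wind power equation:
  P = 0.5 * rho * A * v^3 * Cp
  v^3 = 11.0^3 = 1331.0
  P = 0.5 * 1.112 * 2733.97 * 1331.0 * 0.448
  P = 906410.2 W

906410.2


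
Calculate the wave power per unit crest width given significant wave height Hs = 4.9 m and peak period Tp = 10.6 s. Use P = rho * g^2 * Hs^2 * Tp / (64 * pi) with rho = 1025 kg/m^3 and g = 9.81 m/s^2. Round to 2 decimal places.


Apply wave power formula:
  g^2 = 9.81^2 = 96.2361
  Hs^2 = 4.9^2 = 24.01
  Numerator = rho * g^2 * Hs^2 * Tp = 1025 * 96.2361 * 24.01 * 10.6 = 25104981.49
  Denominator = 64 * pi = 201.0619
  P = 25104981.49 / 201.0619 = 124861.93 W/m

124861.93


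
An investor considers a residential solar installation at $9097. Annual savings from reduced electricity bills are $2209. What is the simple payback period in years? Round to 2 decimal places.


Simple payback period = initial cost / annual savings
Payback = 9097 / 2209
Payback = 4.12 years

4.12


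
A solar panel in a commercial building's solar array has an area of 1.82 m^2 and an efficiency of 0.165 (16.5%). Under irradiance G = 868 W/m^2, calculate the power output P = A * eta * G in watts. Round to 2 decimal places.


Use the solar power formula P = A * eta * G.
Given: A = 1.82 m^2, eta = 0.165, G = 868 W/m^2
P = 1.82 * 0.165 * 868
P = 260.66 W

260.66


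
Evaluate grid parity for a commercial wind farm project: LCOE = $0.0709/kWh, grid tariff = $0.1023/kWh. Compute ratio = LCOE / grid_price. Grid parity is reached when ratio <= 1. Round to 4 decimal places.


Compare LCOE to grid price:
  LCOE = $0.0709/kWh, Grid price = $0.1023/kWh
  Ratio = LCOE / grid_price = 0.0709 / 0.1023 = 0.6931
  Grid parity achieved (ratio <= 1)? yes

0.6931


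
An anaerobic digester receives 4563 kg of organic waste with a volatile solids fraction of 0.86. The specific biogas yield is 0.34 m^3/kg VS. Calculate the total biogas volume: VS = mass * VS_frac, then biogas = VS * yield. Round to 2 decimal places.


Compute volatile solids:
  VS = mass * VS_fraction = 4563 * 0.86 = 3924.18 kg
Calculate biogas volume:
  Biogas = VS * specific_yield = 3924.18 * 0.34
  Biogas = 1334.22 m^3

1334.22


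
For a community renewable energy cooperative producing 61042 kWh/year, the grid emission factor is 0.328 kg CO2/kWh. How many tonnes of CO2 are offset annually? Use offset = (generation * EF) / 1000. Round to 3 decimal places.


CO2 offset in kg = generation * emission_factor
CO2 offset = 61042 * 0.328 = 20021.78 kg
Convert to tonnes:
  CO2 offset = 20021.78 / 1000 = 20.022 tonnes

20.022


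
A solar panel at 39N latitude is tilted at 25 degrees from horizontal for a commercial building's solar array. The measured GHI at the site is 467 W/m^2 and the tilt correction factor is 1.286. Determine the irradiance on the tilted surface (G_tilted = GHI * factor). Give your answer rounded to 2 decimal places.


Identify the given values:
  GHI = 467 W/m^2, tilt correction factor = 1.286
Apply the formula G_tilted = GHI * factor:
  G_tilted = 467 * 1.286
  G_tilted = 600.56 W/m^2

600.56


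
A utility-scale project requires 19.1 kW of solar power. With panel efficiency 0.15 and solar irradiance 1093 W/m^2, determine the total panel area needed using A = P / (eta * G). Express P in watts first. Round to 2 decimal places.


Convert target power to watts: P = 19.1 * 1000 = 19100.0 W
Compute denominator: eta * G = 0.15 * 1093 = 163.95
Required area A = P / (eta * G) = 19100.0 / 163.95
A = 116.50 m^2

116.50


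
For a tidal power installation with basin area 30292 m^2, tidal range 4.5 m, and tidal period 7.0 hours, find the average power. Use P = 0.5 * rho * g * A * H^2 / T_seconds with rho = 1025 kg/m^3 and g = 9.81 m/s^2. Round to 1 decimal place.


Convert period to seconds: T = 7.0 * 3600 = 25200.0 s
H^2 = 4.5^2 = 20.25
P = 0.5 * rho * g * A * H^2 / T
P = 0.5 * 1025 * 9.81 * 30292 * 20.25 / 25200.0
P = 122381.4 W

122381.4


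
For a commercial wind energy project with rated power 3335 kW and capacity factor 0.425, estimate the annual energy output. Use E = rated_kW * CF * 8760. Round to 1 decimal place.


Annual energy = rated_kW * capacity_factor * hours_per_year
Given: P_rated = 3335 kW, CF = 0.425, hours = 8760
E = 3335 * 0.425 * 8760
E = 12416205.0 kWh

12416205.0


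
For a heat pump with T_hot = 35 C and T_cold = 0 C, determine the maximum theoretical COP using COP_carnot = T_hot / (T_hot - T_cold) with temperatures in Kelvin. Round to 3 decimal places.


Convert to Kelvin:
  T_hot = 35 + 273.15 = 308.15 K
  T_cold = 0 + 273.15 = 273.15 K
Apply Carnot COP formula:
  COP = T_hot_K / (T_hot_K - T_cold_K) = 308.15 / 35.0
  COP = 8.804

8.804


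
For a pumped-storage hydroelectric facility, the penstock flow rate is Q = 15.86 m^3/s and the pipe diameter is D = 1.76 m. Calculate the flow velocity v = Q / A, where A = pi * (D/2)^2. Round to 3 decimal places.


Compute pipe cross-sectional area:
  A = pi * (D/2)^2 = pi * (1.76/2)^2 = 2.4328 m^2
Calculate velocity:
  v = Q / A = 15.86 / 2.4328
  v = 6.519 m/s

6.519


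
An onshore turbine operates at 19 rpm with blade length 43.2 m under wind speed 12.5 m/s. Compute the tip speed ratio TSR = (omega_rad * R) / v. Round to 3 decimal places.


Convert rotational speed to rad/s:
  omega = 19 * 2 * pi / 60 = 1.9897 rad/s
Compute tip speed:
  v_tip = omega * R = 1.9897 * 43.2 = 85.954 m/s
Tip speed ratio:
  TSR = v_tip / v_wind = 85.954 / 12.5 = 6.876

6.876


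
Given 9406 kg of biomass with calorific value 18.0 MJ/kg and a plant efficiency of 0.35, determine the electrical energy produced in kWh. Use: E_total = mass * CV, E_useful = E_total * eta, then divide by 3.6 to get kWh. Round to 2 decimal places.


Total energy = mass * CV = 9406 * 18.0 = 169308.0 MJ
Useful energy = total * eta = 169308.0 * 0.35 = 59257.8 MJ
Convert to kWh: 59257.8 / 3.6
Useful energy = 16460.50 kWh

16460.50


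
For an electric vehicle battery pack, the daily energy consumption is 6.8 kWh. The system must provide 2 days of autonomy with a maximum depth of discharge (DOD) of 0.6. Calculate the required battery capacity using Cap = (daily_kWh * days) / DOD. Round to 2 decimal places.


Total energy needed = daily * days = 6.8 * 2 = 13.6 kWh
Account for depth of discharge:
  Cap = total_energy / DOD = 13.6 / 0.6
  Cap = 22.67 kWh

22.67


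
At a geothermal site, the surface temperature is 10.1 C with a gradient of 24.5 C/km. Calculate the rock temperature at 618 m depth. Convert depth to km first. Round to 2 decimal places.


Convert depth to km: 618 / 1000 = 0.618 km
Temperature increase = gradient * depth_km = 24.5 * 0.618 = 15.14 C
Temperature at depth = T_surface + delta_T = 10.1 + 15.14
T = 25.24 C

25.24


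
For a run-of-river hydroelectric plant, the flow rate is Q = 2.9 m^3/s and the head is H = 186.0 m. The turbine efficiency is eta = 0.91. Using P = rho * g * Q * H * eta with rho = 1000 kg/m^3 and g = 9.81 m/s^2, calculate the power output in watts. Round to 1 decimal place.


Apply the hydropower formula P = rho * g * Q * H * eta
rho * g = 1000 * 9.81 = 9810.0
P = 9810.0 * 2.9 * 186.0 * 0.91
P = 4815277.7 W

4815277.7


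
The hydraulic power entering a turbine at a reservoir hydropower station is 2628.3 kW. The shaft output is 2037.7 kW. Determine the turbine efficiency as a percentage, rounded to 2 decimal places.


Turbine efficiency = (output power / input power) * 100
eta = (2037.7 / 2628.3) * 100
eta = 77.53%

77.53


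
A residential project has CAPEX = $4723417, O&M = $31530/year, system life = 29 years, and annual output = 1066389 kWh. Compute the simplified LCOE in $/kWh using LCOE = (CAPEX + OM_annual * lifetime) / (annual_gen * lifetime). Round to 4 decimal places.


Total cost = CAPEX + OM * lifetime = 4723417 + 31530 * 29 = 4723417 + 914370 = 5637787
Total generation = annual * lifetime = 1066389 * 29 = 30925281 kWh
LCOE = 5637787 / 30925281
LCOE = 0.1823 $/kWh

0.1823


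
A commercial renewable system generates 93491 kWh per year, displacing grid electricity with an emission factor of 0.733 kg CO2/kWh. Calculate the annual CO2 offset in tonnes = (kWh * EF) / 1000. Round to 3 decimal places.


CO2 offset in kg = generation * emission_factor
CO2 offset = 93491 * 0.733 = 68528.9 kg
Convert to tonnes:
  CO2 offset = 68528.9 / 1000 = 68.529 tonnes

68.529


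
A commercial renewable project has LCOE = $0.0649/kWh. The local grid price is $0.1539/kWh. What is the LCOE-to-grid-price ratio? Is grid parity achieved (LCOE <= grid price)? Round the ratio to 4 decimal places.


Compare LCOE to grid price:
  LCOE = $0.0649/kWh, Grid price = $0.1539/kWh
  Ratio = LCOE / grid_price = 0.0649 / 0.1539 = 0.4217
  Grid parity achieved (ratio <= 1)? yes

0.4217


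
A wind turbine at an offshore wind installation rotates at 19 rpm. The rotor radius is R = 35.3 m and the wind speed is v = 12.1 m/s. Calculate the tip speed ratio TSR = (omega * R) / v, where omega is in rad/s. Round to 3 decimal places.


Convert rotational speed to rad/s:
  omega = 19 * 2 * pi / 60 = 1.9897 rad/s
Compute tip speed:
  v_tip = omega * R = 1.9897 * 35.3 = 70.236 m/s
Tip speed ratio:
  TSR = v_tip / v_wind = 70.236 / 12.1 = 5.805

5.805


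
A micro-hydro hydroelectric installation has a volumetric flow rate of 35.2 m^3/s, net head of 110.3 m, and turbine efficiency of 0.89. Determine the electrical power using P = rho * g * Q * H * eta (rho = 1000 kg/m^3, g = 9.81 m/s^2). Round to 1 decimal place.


Apply the hydropower formula P = rho * g * Q * H * eta
rho * g = 1000 * 9.81 = 9810.0
P = 9810.0 * 35.2 * 110.3 * 0.89
P = 33898243.1 W

33898243.1


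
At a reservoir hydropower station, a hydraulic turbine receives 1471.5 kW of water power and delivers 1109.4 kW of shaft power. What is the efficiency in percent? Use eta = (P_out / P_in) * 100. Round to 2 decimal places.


Turbine efficiency = (output power / input power) * 100
eta = (1109.4 / 1471.5) * 100
eta = 75.39%

75.39


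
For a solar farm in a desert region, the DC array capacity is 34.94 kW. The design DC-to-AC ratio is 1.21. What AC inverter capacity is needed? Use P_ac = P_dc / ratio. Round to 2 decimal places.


The inverter AC capacity is determined by the DC/AC ratio.
Given: P_dc = 34.94 kW, DC/AC ratio = 1.21
P_ac = P_dc / ratio = 34.94 / 1.21
P_ac = 28.88 kW

28.88


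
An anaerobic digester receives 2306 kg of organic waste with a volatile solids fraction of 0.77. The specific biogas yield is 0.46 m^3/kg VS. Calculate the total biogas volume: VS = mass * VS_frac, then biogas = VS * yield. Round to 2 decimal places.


Compute volatile solids:
  VS = mass * VS_fraction = 2306 * 0.77 = 1775.62 kg
Calculate biogas volume:
  Biogas = VS * specific_yield = 1775.62 * 0.46
  Biogas = 816.79 m^3

816.79


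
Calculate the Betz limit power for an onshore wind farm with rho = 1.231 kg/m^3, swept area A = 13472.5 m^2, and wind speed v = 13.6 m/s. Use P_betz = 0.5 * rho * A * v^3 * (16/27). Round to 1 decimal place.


The Betz coefficient Cp_max = 16/27 = 0.5926
v^3 = 13.6^3 = 2515.456
P_betz = 0.5 * rho * A * v^3 * Cp_max
P_betz = 0.5 * 1.231 * 13472.5 * 2515.456 * 0.5926
P_betz = 12360874.4 W

12360874.4


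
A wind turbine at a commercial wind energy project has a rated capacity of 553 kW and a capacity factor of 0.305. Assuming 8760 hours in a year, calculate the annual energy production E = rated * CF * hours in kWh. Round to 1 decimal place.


Annual energy = rated_kW * capacity_factor * hours_per_year
Given: P_rated = 553 kW, CF = 0.305, hours = 8760
E = 553 * 0.305 * 8760
E = 1477505.4 kWh

1477505.4


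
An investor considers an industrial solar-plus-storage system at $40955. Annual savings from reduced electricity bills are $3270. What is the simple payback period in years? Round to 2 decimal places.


Simple payback period = initial cost / annual savings
Payback = 40955 / 3270
Payback = 12.52 years

12.52


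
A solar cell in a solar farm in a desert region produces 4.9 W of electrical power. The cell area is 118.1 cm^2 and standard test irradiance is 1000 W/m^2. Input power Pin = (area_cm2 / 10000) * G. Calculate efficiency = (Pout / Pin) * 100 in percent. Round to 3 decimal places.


First compute the input power:
  Pin = area_cm2 / 10000 * G = 118.1 / 10000 * 1000 = 11.81 W
Then compute efficiency:
  Efficiency = (Pout / Pin) * 100 = (4.9 / 11.81) * 100
  Efficiency = 41.490%

41.490


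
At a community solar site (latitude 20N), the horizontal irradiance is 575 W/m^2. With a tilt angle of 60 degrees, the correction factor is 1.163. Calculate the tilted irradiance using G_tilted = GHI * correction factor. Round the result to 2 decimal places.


Identify the given values:
  GHI = 575 W/m^2, tilt correction factor = 1.163
Apply the formula G_tilted = GHI * factor:
  G_tilted = 575 * 1.163
  G_tilted = 668.73 W/m^2

668.73


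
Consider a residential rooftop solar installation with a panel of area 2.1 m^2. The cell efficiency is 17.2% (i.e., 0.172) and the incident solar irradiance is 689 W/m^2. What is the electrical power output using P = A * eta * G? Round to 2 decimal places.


Use the solar power formula P = A * eta * G.
Given: A = 2.1 m^2, eta = 0.172, G = 689 W/m^2
P = 2.1 * 0.172 * 689
P = 248.87 W

248.87


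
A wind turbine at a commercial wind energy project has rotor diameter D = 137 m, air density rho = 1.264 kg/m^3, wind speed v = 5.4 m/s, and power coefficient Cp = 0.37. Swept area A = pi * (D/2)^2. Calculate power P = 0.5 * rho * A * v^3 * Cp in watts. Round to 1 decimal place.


Step 1 -- Compute swept area:
  A = pi * (D/2)^2 = pi * (137/2)^2 = 14741.14 m^2
Step 2 -- Apply wind power equation:
  P = 0.5 * rho * A * v^3 * Cp
  v^3 = 5.4^3 = 157.464
  P = 0.5 * 1.264 * 14741.14 * 157.464 * 0.37
  P = 542789.1 W

542789.1


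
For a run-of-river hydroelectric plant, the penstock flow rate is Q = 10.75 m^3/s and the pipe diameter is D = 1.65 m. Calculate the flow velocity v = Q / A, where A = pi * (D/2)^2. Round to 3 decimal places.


Compute pipe cross-sectional area:
  A = pi * (D/2)^2 = pi * (1.65/2)^2 = 2.1382 m^2
Calculate velocity:
  v = Q / A = 10.75 / 2.1382
  v = 5.027 m/s

5.027


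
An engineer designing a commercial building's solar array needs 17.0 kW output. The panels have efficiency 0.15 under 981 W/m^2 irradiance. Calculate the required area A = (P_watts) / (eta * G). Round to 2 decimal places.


Convert target power to watts: P = 17.0 * 1000 = 17000.0 W
Compute denominator: eta * G = 0.15 * 981 = 147.15
Required area A = P / (eta * G) = 17000.0 / 147.15
A = 115.53 m^2

115.53


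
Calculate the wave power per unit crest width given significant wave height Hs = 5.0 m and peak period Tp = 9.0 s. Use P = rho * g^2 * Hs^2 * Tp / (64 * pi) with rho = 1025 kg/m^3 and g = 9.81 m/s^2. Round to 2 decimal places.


Apply wave power formula:
  g^2 = 9.81^2 = 96.2361
  Hs^2 = 5.0^2 = 25.0
  Numerator = rho * g^2 * Hs^2 * Tp = 1025 * 96.2361 * 25.0 * 9.0 = 22194450.56
  Denominator = 64 * pi = 201.0619
  P = 22194450.56 / 201.0619 = 110386.14 W/m

110386.14


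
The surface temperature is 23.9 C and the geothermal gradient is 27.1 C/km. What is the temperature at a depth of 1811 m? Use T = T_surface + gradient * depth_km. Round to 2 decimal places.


Convert depth to km: 1811 / 1000 = 1.811 km
Temperature increase = gradient * depth_km = 27.1 * 1.811 = 49.08 C
Temperature at depth = T_surface + delta_T = 23.9 + 49.08
T = 72.98 C

72.98


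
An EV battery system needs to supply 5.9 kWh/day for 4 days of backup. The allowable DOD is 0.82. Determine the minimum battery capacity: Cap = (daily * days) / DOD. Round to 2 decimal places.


Total energy needed = daily * days = 5.9 * 4 = 23.6 kWh
Account for depth of discharge:
  Cap = total_energy / DOD = 23.6 / 0.82
  Cap = 28.78 kWh

28.78


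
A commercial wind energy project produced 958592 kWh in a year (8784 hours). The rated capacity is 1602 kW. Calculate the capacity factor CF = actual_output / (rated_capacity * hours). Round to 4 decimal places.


Capacity factor = actual output / maximum possible output
Maximum possible = rated * hours = 1602 * 8784 = 14071968 kWh
CF = 958592 / 14071968
CF = 0.0681

0.0681
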